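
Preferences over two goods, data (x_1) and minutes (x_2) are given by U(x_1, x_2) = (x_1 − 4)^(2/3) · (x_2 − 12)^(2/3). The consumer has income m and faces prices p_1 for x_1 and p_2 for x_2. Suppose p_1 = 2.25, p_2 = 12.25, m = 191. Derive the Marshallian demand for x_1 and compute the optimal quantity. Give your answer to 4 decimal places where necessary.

x_1* = 11.7778

MRS = (x_2−12)/(x_1−4). Tangency with p_1/p_2 gives x_2−12 = (p_1/p_2)·(x_1−4).
Substituting into the budget: x_1* = 4 + 0.5·(m − 4·p_1 − 12·p_2)/p_1, and x_2* = 12 + 0.5·(…)/p_2.
Discretionary income = 191 − 4·2.25 − 12·12.25 = 35; x_1* = 4 + 0.5·35/2.25 = 11.7778.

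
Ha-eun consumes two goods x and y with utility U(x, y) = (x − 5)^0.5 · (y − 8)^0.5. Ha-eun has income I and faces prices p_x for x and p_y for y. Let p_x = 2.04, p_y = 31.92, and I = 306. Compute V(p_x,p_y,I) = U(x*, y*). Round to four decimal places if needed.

This is Cobb-Douglas in (x−5, y−8): tangency gives 0.5·p_y·(y−8) = 0.5·p_x·(x−5).
After buying the subsistence bundle (5, 8), a share 0.5 of the remaining income goes to x: x* = 5 + 0.5·(I − 5p_x − 8p_y)/p_x.
Discretionary income = 306 − 5·2.04 − 8·31.92 = 40.44; x* = 5 + 0.5·40.44/2.04 = 14.9118; y* = 8 + 0.5·40.44/31.92 = 8.6335.
Utility at the optimum: U(14.9118, 8.6335) = 2.5057.

V = 2.5057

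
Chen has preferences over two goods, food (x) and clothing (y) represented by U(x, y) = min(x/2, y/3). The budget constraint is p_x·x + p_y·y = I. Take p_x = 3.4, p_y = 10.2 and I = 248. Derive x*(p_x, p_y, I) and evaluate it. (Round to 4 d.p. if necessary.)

x* = 13.262

Leontief preferences: the optimum is at the kink where x/2 = y/3, i.e. y = (3/2)·x.
Budget: p_x·x + p_y·(3/2)·x = I, so (2·p_x + 3·p_y)·x = 2·I.
Demand: x*(p_x,p_y,I) = 2·I/(2·p_x + 3·p_y), y* = 3·I/(2·p_x + 3·p_y).
Here 2·3.4 + 3·10.2 = 37.4, giving x* = 13.262.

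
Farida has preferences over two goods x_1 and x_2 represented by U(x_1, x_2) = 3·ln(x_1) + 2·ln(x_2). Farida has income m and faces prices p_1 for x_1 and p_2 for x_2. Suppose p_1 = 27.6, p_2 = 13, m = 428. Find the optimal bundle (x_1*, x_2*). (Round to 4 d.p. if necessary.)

At p_1=27.6, p_2=13, m=428: x_1* = 0.6·428/27.6 = 9.3043, x_2* = 13.1692.

x_1* = 9.3043, x_2* = 13.1692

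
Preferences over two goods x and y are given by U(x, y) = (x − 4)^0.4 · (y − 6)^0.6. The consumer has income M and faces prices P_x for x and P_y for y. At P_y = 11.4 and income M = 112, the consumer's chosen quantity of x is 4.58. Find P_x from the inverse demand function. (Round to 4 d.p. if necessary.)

P_x = 8

MRS = (2/3)·(y−6)/(x−4). Tangency with P_x/P_y gives y−6 = (3/2)·(P_x/P_y)·(x−4).
Substituting into the budget: x* = 4 + 0.4·(M − 4·P_x − 6·P_y)/P_x, and y* = 6 + 0.6·(…)/P_y.
Set x* = 4.58 in the demand function and solve for P_x: P_x = 8.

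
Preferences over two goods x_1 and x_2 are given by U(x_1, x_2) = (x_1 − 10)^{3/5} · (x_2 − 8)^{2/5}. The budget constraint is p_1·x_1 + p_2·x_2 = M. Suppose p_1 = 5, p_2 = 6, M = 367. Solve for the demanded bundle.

x_1* = 42.28, x_2* = 25.9333

Let x_1' = x_1−10, x_2' = x_2−8. MRS = (3/2)·x_2'/x_1' = p_1/p_2.
After buying the subsistence bundle (10, 8), a share 0.6 of the remaining income goes to x_1: x_1* = 10 + 0.6·(M − 10p_1 − 8p_2)/p_1.
Discretionary income = 367 − 10·5 − 8·6 = 269; x_1* = 10 + 0.6·269/5 = 42.28; x_2* = 8 + 0.4·269/6 = 25.9333.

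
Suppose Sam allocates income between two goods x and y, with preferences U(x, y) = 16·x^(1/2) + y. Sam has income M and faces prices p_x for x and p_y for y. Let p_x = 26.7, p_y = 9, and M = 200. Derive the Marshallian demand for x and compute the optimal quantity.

x* = 7.2718

Solve: √x = 8·p_y/p_x, so x*(p_x,p_y) = (8·p_y/p_x)², and y* = (M − p_x·x*)/p_y.
Plugging in: x* = (8·9/26.7)² = 7.2718.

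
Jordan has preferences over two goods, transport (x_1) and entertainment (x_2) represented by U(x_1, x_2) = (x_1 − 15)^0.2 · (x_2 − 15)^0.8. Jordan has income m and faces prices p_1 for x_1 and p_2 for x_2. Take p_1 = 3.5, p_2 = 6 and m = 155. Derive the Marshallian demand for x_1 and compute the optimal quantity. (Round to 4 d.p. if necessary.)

x_1* = 15.7143

MRS = (1/4)·(x_2−15)/(x_1−15). Tangency with p_1/p_2 gives x_2−15 = 4·(p_1/p_2)·(x_1−15).
Substituting into the budget: x_1* = 15 + 0.2·(m − 15·p_1 − 15·p_2)/p_1, and x_2* = 15 + 0.8·(…)/p_2.
Discretionary income = 155 − 15·3.5 − 15·6 = 12.5; x_1* = 15 + 0.2·12.5/3.5 = 15.7143.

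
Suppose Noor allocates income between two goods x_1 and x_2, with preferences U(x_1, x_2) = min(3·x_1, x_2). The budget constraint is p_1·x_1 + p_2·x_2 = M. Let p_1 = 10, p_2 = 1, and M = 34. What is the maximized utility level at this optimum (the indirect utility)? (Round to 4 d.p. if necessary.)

V = 7.8462

Leontief preferences: the optimum is at the kink where x_1/1 = x_2/3, i.e. x_2 = 3·x_1.
Budget: p_1·x_1 + p_2·3·x_1 = M, so (p_1 + 3·p_2)·x_1 = M.
Demand: x_1*(p_1,p_2,M) = M/(p_1 + 3·p_2), x_2* = 3·M/(p_1 + 3·p_2).
Here 10 + 3·1 = 13, giving x_1* = 2.6154 and x_2* = 7.8462.
Utility at the optimum: U(2.6154, 7.8462) = 7.8462.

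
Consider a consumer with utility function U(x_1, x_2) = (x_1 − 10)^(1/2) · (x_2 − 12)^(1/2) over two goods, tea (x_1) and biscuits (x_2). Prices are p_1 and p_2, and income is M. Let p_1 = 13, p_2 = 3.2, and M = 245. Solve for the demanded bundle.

x_1* = 12.9462, x_2* = 23.9688

This is Cobb-Douglas in (x_1−10, x_2−12): tangency gives 0.5·p_2·(x_2−12) = 0.5·p_1·(x_1−10).
Substituting into the budget: x_1* = 10 + 0.5·(M − 10·p_1 − 12·p_2)/p_1, and x_2* = 12 + 0.5·(…)/p_2.
Discretionary income = 245 − 10·13 − 12·3.2 = 76.6; x_1* = 10 + 0.5·76.6/13 = 12.9462; x_2* = 12 + 0.5·76.6/3.2 = 23.9688.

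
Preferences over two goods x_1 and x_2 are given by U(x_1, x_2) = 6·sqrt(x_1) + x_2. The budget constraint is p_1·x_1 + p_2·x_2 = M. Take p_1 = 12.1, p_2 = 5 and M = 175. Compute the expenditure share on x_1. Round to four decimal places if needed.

share on x_1 = 0.1063

Set MRS = p_1/p_2: 3·x_1^(−1/2) = p_1/p_2.
Solve: √x_1 = 3·p_2/p_1, so x_1*(p_1,p_2) = (3·p_2/p_1)², and x_2* = (M − p_1·x_1*)/p_2.
Plugging in: x_1* = (3·5/12.1)² = 1.5368, x_2* = 31.281.
Expenditure on x_1: 12.1·1.5368 = 18.595; share = 0.1063.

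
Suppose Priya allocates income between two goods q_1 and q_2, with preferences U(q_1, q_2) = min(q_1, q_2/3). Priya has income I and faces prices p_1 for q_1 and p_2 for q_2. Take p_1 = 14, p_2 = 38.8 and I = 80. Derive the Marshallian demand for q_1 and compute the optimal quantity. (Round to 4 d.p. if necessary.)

Leontief preferences: the optimum is at the kink where q_1/1 = q_2/3, i.e. q_2 = 3·q_1.
Budget: p_1·q_1 + p_2·3·q_1 = I, so (p_1 + 3·p_2)·q_1 = I.
Demand: q_1*(p_1,p_2,I) = I/(p_1 + 3·p_2), q_2* = 3·I/(p_1 + 3·p_2).
Here 14 + 3·38.8 = 130.4, giving q_1* = 0.6135.

q_1* = 0.6135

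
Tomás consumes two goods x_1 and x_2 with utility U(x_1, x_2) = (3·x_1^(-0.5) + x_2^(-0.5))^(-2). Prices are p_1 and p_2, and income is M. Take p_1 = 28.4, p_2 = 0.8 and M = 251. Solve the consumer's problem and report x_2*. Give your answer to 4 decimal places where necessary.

Numerically x_2/x_1 = 5.192837, so x_1* = 251/(28.4 + 0.8·5.192837) = 7.7102 and x_2* = 5.192837·7.7102 = 40.0378.

x_2* = 40.0378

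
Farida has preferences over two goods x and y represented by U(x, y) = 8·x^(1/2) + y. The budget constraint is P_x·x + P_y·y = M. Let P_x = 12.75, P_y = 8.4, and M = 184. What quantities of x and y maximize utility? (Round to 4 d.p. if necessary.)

x* = 6.9448, y* = 11.3636

Utility is quasi-linear in y; the FOC for x is 4/√x = P_x/P_y.
Solve: √x = 4·P_y/P_x, so x*(P_x,P_y) = (4·P_y/P_x)², and y* = (M − P_x·x*)/P_y.
Plugging in: x* = (4·8.4/12.75)² = 6.9448, y* = 11.3636.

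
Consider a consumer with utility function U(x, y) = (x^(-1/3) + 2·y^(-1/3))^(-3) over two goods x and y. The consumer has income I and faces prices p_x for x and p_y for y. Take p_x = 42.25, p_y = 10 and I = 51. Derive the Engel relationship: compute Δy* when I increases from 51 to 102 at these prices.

With the ratio pinned down, the budget gives x* = I/(p_x + p_y·(y/x)) and y* = (y/x)·x*.
Numerically y/x = 4.956128, so x* = 51/(42.25 + 10·4.956128) = 0.5555 and y* = 4.956128·0.5555 = 2.7531.
At I' = 102: y* = 5.5061. Change: 5.5061 − 2.7531 = 2.7531.

Δy* = 2.7531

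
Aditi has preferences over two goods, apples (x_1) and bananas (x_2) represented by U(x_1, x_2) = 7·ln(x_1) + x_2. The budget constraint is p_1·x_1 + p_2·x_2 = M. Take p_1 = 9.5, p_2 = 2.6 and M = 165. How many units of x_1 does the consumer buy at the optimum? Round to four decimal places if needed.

At the given prices: x_1* = 7·2.6/9.5 = 1.9158.

x_1* = 1.9158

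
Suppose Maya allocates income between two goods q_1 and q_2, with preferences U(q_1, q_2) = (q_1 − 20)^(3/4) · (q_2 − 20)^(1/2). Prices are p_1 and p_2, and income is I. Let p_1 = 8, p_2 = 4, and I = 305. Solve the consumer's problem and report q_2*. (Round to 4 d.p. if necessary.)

q_2* = 26.5

MRS = (3/2)·(q_2−20)/(q_1−20). Tangency with p_1/p_2 gives q_2−20 = (2/3)·(p_1/p_2)·(q_1−20).
Substituting into the budget: q_1* = 20 + 0.6·(I − 20·p_1 − 20·p_2)/p_1, and q_2* = 20 + 0.4·(…)/p_2.
Discretionary income = 305 − 20·8 − 20·4 = 65; q_2* = 20 + 0.4·65/4 = 26.5.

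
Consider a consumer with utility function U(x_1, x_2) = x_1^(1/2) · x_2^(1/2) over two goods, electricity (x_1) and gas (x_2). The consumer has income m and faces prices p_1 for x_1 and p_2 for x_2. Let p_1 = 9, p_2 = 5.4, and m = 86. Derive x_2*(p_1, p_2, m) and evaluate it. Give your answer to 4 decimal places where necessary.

MU_x_1/MU_x_2 = (0.5·x_2)/(0.5·x_1); tangency sets this equal to p_1/p_2.
So 0.5·p_2·x_2 = 0.5·p_1·x_1; combined with the budget, a share 0.5 of income goes to x_1.
Demand: x_1*(p_1,p_2,m) = 0.5·m/p_1 and x_2* = 0.5·m/p_2.
At p_1=9, p_2=5.4, m=86: x_2* = 0.5·86/5.4 = 7.963.

x_2* = 7.963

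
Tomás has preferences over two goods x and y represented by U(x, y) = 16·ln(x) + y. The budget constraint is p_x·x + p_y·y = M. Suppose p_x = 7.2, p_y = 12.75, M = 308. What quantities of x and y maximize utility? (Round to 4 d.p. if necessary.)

Set MRS = p_x/p_y: (16/x)/1 = p_x/p_y.
So x*(p_x,p_y) = 16·p_y/p_x, independent of income; and y* = (M − 16·p_y)/p_y.
At the given prices: x* = 16·12.75/7.2 = 28.3333, and y* = 8.1569.

x* = 28.3333, y* = 8.1569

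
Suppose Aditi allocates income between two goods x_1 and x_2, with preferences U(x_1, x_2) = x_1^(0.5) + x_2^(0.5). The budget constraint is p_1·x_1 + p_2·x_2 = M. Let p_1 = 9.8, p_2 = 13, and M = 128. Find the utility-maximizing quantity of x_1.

x_1* = 7.4472

From the CES first-order condition, (x_2/x_1)^(0.5) = p_1/p_2.
Hence x_2/x_1 = (p_1/p_2)^(1/(0.5)), i.e. raised to the 2 power.
Substitute x_2 = (x_2/x_1)·x_1 into the budget: x_1* = M/(p_1 + p_2·(x_2/x_1)).
Numerically x_2/x_1 = 0.568284, so x_1* = 128/(9.8 + 13·0.568284) = 7.4472.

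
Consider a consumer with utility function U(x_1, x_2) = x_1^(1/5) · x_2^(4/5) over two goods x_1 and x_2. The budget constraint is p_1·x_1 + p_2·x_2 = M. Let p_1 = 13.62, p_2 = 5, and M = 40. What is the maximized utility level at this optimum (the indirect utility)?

MU_x_1/MU_x_2 = (0.2·x_2)/(0.8·x_1); tangency sets this equal to p_1/p_2.
Rearranging, p_2·x_2 = 4·p_1·x_1. Substituting into the budget gives p_1·x_1·(1 + 4) = M.
Demand: x_1*(p_1,p_2,M) = 0.2·M/p_1 and x_2* = 0.8·M/p_2.
At p_1=13.62, p_2=5, M=40: x_1* = 0.2·40/13.62 = 0.5874, x_2* = 6.4.
Utility at the optimum: U(0.5874, 6.4) = 3.9694.

V = 3.9694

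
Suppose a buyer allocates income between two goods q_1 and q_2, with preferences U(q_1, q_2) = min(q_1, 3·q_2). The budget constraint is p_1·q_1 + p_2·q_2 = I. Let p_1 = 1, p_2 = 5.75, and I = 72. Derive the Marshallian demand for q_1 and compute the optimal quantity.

Leontief preferences: the optimum is at the kink where q_1/3 = q_2/1, i.e. q_2 = (1/3)·q_1.
Budget: p_1·q_1 + p_2·(1/3)·q_1 = I, so (3·p_1 + p_2)·q_1 = 3·I.
Demand: q_1*(p_1,p_2,I) = 3·I/(3·p_1 + p_2), q_2* = I/(3·p_1 + p_2).
Here 3·1 + 5.75 = 8.75, giving q_1* = 24.6857.

q_1* = 24.6857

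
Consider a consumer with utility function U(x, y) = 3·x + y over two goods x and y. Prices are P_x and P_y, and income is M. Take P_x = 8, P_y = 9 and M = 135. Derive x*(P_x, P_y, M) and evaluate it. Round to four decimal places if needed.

Linear utility — the consumer picks whichever good has higher MU/price: 3/8 = 0.375 vs 1/9 = 0.1111.
x gives more utility per dollar, so spend all income on x: x* = M/P_x, y* = 0.
Numerically: x* = 16.875, y* = 0.

x* = 16.875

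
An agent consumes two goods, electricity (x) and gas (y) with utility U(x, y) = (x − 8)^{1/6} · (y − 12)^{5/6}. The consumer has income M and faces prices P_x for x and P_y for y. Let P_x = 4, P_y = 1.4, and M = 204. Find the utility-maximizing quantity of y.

Let x' = x−8, y' = y−12. MRS = (1/5)·y'/x' = P_x/P_y.
Substituting into the budget: x* = 8 + 1/6·(M − 8·P_x − 12·P_y)/P_x, and y* = 12 + 5/6·(…)/P_y.
Discretionary income = 204 − 8·4 − 12·1.4 = 155.2; y* = 12 + 5/6·155.2/1.4 = 104.381.

y* = 104.381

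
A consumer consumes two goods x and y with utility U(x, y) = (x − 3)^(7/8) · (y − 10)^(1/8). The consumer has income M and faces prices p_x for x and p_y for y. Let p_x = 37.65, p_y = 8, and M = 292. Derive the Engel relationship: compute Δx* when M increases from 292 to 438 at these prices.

MRS = 7·(y−10)/(x−3). Tangency with p_x/p_y gives y−10 = (1/7)·(p_x/p_y)·(x−3).
Substituting into the budget: x* = 3 + 0.875·(M − 3·p_x − 10·p_y)/p_x, and y* = 10 + 0.125·(…)/p_y.
Discretionary income = 292 − 3·37.65 − 10·8 = 99.05; x* = 3 + 0.875·99.05/37.65 = 5.302.
At M' = 438: x* = 8.6951. Change: 8.6951 − 5.302 = 3.3931.

Δx* = 3.3931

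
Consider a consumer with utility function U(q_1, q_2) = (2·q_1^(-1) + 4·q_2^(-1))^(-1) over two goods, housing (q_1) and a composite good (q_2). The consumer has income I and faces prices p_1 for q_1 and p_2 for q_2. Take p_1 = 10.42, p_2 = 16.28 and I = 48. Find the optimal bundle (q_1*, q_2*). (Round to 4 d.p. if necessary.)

MRS = MU_q_1/MU_q_2 = (1/2)·(q_2/q_1)^(2). Set equal to p_1/p_2.
Solve for the ratio: q_2/q_1 = [2·p_1/p_2]^(0.5).
With the ratio pinned down, the budget gives q_1* = I/(p_1 + p_2·(q_2/q_1)) and q_2* = (q_2/q_1)·q_1*.
Numerically q_2/q_1 = 1.131414, so q_1* = 48/(10.42 + 16.28·1.131414) = 1.6644 and q_2* = 1.131414·1.6644 = 1.8831.

q_1* = 1.6644, q_2* = 1.8831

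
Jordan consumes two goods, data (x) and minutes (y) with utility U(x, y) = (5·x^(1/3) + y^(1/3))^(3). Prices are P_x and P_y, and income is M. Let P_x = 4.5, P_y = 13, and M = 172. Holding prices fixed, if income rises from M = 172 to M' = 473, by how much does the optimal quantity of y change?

From the CES first-order condition, 5·(y/x)^(2/3) = P_x/P_y.
Solve for the ratio: y/x = [(1/5)·P_x/P_y]^(1.5).
Substitute y = (y/x)·x into the budget: x* = M/(P_x + P_y·(y/x)).
Numerically y/x = 0.018216, so x* = 172/(4.5 + 13·0.018216) = 36.3114 and y* = 0.018216·36.3114 = 0.6614.
At M' = 473: y* = 1.819. Change: 1.819 − 0.6614 = 1.1575.

Δy* = 1.1575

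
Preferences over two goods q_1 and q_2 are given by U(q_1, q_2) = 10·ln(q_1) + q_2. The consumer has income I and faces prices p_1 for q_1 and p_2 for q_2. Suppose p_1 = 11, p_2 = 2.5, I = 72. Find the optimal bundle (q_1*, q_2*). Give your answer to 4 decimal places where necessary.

q_1* = 2.2727, q_2* = 18.8

MU_q_1 = 10/q_1, MU_q_2 = 1. Tangency: 10/q_1 = p_1/p_2.
So q_1*(p_1,p_2) = 10·p_2/p_1, independent of income; and q_2* = (I − 10·p_2)/p_2.
At the given prices: q_1* = 10·2.5/11 = 2.2727, and q_2* = 18.8.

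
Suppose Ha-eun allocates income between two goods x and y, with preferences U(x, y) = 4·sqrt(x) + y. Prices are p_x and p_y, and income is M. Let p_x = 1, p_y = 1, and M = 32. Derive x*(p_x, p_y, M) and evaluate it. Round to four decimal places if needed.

Plugging in: x* = (2·1/1)² = 4.

x* = 4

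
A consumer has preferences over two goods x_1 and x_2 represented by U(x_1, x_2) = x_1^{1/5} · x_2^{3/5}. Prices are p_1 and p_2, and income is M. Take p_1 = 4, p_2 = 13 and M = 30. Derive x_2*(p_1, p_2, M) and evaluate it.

x_2* = 1.7308

Demand: x_1*(p_1,p_2,M) = 0.25·M/p_1 and x_2* = 0.75·M/p_2.
At p_1=4, p_2=13, M=30: x_2* = 0.75·30/13 = 1.7308.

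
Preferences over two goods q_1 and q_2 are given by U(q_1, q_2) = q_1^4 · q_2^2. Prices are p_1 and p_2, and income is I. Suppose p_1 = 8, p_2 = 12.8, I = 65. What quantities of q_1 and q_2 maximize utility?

q_1* = 5.4167, q_2* = 1.6927

Tangency: MRS = 2·q_2/q_1 = p_1/p_2.
Rearranging, p_2·q_2 = (1/2)·p_1·q_1. Substituting into the budget gives p_1·q_1·(1 + (1/2)) = I.
Demand: q_1*(p_1,p_2,I) = 2/3·I/p_1 and q_2* = 1/3·I/p_2.
At p_1=8, p_2=12.8, I=65: q_1* = 2/3·65/8 = 5.4167, q_2* = 1.6927.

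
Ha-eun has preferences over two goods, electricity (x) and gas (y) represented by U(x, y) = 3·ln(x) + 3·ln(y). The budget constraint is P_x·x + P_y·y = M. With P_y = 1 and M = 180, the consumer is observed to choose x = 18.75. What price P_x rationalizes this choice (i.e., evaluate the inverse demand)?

MU_x/MU_y = (3·y)/(3·x); tangency sets this equal to P_x/P_y.
So 3·P_y·y = 3·P_x·x; combined with the budget, a share 0.5 of income goes to x.
Demand: x*(P_x,P_y,M) = 0.5·M/P_x and y* = 0.5·M/P_y.
Set x* = 18.75 in the demand function and solve for P_x: P_x = 4.8.

P_x = 4.8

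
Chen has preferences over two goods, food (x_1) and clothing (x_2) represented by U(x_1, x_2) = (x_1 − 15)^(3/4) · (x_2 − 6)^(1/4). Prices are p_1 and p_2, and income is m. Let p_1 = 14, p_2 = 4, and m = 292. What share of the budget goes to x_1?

share on x_1 = 0.8682

This is Cobb-Douglas in (x_1−15, x_2−6): tangency gives 0.75·p_2·(x_2−6) = 0.25·p_1·(x_1−15).
After buying the subsistence bundle (15, 6), a share 0.75 of the remaining income goes to x_1: x_1* = 15 + 0.75·(m − 15p_1 − 6p_2)/p_1.
Discretionary income = 292 − 15·14 − 6·4 = 58; x_1* = 15 + 0.75·58/14 = 18.1071; x_2* = 6 + 0.25·58/4 = 9.625.
Expenditure on x_1: 14·18.1071 = 253.5; share = 0.8682.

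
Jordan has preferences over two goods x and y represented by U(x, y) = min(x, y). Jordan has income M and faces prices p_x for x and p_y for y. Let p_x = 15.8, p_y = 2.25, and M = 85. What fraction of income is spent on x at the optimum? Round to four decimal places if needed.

With perfect complements, no substitution: consume in ratio x:y = 1:1.
Budget: p_x·x + p_y·x = M, so (p_x + p_y)·x = M.
Demand: x*(p_x,p_y,M) = M/(p_x + p_y), y* = M/(p_x + p_y).
Here 15.8 + 2.25 = 18.05, giving x* = 4.7091 and y* = 4.7091.
Expenditure on x: 15.8·4.7091 = 74.4044; share = 0.8753.

share on x = 0.8753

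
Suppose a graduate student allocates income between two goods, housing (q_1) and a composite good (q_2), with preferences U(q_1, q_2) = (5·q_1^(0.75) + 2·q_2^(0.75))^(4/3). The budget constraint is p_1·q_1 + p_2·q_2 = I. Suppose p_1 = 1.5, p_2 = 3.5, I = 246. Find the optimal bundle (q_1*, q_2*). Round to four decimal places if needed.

From the CES first-order condition, (5/2)·(q_2/q_1)^(0.25) = p_1/p_2.
Solve for the ratio: q_2/q_1 = [(2/5)·p_1/p_2]^(4).
Substitute q_2 = (q_2/q_1)·q_1 into the budget: q_1* = I/(p_1 + p_2·(q_2/q_1)).
Numerically q_2/q_1 = 0.000864, so q_1* = 246/(1.5 + 3.5·0.000864) = 163.6702 and q_2* = 0.000864·163.6702 = 0.1414.

q_1* = 163.6702, q_2* = 0.1414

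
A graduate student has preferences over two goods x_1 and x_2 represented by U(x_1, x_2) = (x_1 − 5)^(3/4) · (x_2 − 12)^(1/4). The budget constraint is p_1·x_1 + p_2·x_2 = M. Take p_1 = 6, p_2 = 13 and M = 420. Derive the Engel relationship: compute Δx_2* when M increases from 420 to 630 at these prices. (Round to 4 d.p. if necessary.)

This is Cobb-Douglas in (x_1−5, x_2−12): tangency gives 0.75·p_2·(x_2−12) = 0.25·p_1·(x_1−5).
Substituting into the budget: x_1* = 5 + 0.75·(M − 5·p_1 − 12·p_2)/p_1, and x_2* = 12 + 0.25·(…)/p_2.
Discretionary income = 420 − 5·6 − 12·13 = 234; x_2* = 12 + 0.25·234/13 = 16.5.
At M' = 630: x_2* = 20.5385. Change: 20.5385 − 16.5 = 4.0385.

Δx_2* = 4.0385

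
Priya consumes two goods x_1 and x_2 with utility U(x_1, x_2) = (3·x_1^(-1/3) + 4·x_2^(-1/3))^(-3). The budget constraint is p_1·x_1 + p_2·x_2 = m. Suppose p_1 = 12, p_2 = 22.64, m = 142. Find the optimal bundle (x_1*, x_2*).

x_1* = 4.8216, x_2* = 3.7164

From the CES first-order condition, (3/4)·(x_2/x_1)^(4/3) = p_1/p_2.
Hence x_2/x_1 = ((4/3)·p_1/p_2)^(1/(4/3)), i.e. raised to the 0.75 power.
With the ratio pinned down, the budget gives x_1* = m/(p_1 + p_2·(x_2/x_1)) and x_2* = (x_2/x_1)·x_1*.
Numerically x_2/x_1 = 0.770784, so x_1* = 142/(12 + 22.64·0.770784) = 4.8216 and x_2* = 0.770784·4.8216 = 3.7164.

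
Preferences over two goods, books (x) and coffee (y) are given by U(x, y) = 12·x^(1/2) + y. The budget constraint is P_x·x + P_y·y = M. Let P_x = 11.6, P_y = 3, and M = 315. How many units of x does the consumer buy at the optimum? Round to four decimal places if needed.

MU_x = 6/√x, MU_y = 1. Tangency: 6/√x = P_x/P_y.
Solve: √x = 6·P_y/P_x, so x*(P_x,P_y) = (6·P_y/P_x)², and y* = (M − P_x·x*)/P_y.
Plugging in: x* = (6·3/11.6)² = 2.4078.

x* = 2.4078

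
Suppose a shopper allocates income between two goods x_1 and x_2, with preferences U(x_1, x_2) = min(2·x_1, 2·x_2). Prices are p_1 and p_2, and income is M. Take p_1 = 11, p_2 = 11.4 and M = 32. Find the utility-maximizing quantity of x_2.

x_2* = 1.4286

With perfect complements, no substitution: consume in ratio x_1:x_2 = 2:2.
Budget: p_1·x_1 + p_2·x_1 = M, so (2·p_1 + 2·p_2)·x_1 = 2·M.
Demand: x_1*(p_1,p_2,M) = 2·M/(2·p_1 + 2·p_2), x_2* = 2·M/(2·p_1 + 2·p_2).
Here 2·11 + 2·11.4 = 44.8, giving x_2* = 1.4286.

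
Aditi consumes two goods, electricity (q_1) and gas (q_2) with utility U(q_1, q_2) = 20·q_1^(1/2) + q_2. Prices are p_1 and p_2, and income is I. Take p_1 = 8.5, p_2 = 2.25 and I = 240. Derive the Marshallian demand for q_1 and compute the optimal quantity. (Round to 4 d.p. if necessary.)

MU_q_1 = 10/√q_1, MU_q_2 = 1. Tangency: 10/√q_1 = p_1/p_2.
Solve: √q_1 = 10·p_2/p_1, so q_1*(p_1,p_2) = (10·p_2/p_1)², and q_2* = (I − p_1·q_1*)/p_2.
Plugging in: q_1* = (10·2.25/8.5)² = 7.0069.

q_1* = 7.0069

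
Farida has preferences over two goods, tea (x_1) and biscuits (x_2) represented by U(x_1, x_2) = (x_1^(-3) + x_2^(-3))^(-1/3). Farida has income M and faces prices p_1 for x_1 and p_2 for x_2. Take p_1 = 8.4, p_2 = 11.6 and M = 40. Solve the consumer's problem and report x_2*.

x_2* = 1.9318

With the ratio pinned down, the budget gives x_1* = M/(p_1 + p_2·(x_2/x_1)) and x_2* = (x_2/x_1)·x_1*.
Numerically x_2/x_1 = 0.922477, so x_1* = 40/(8.4 + 11.6·0.922477) = 2.0942 and x_2* = 0.922477·2.0942 = 1.9318.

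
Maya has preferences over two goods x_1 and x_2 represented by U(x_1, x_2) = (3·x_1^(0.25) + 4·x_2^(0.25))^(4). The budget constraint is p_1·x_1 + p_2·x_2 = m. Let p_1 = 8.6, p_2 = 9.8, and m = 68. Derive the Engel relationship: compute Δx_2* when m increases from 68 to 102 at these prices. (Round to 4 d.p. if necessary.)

Δx_2* = 2.0268

MU_x_1 ∝ 3·x_1^(-0.75), MU_x_2 ∝ 4·x_2^(-0.75), so MRS = (3/4)·(x_2/x_1)^(0.75) = p_1/p_2.
Hence x_2/x_1 = ((4/3)·p_1/p_2)^(1/(0.75)), i.e. raised to the 4/3 power.
With the ratio pinned down, the budget gives x_1* = m/(p_1 + p_2·(x_2/x_1)) and x_2* = (x_2/x_1)·x_1*.
Numerically x_2/x_1 = 1.232958, so x_1* = 68/(8.6 + 9.8·1.232958) = 3.2877 and x_2* = 1.232958·3.2877 = 4.0536.
At m' = 102: x_2* = 6.0804. Change: 6.0804 − 4.0536 = 2.0268.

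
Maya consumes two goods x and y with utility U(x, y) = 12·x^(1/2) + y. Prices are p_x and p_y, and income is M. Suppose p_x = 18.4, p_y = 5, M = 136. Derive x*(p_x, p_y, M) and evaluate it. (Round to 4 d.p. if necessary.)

x* = 2.6583

MU_x = 6/√x, MU_y = 1. Tangency: 6/√x = p_x/p_y.
Solve: √x = 6·p_y/p_x, so x*(p_x,p_y) = (6·p_y/p_x)², and y* = (M − p_x·x*)/p_y.
Plugging in: x* = (6·5/18.4)² = 2.6583.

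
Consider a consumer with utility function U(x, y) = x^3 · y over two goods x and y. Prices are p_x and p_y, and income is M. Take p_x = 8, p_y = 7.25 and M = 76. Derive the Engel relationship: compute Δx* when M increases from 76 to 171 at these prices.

Δx* = 8.9062

MU_x/MU_y = (3·y)/(x); tangency sets this equal to p_x/p_y.
Rearranging, p_y·y = (1/3)·p_x·x. Substituting into the budget gives p_x·x·(1 + (1/3)) = M.
Demand: x*(p_x,p_y,M) = 0.75·M/p_x and y* = 0.25·M/p_y.
At p_x=8, p_y=7.25, M=76: x* = 0.75·76/8 = 7.125.
At M' = 171: x* = 16.0312. Change: 16.0312 − 7.125 = 8.9062.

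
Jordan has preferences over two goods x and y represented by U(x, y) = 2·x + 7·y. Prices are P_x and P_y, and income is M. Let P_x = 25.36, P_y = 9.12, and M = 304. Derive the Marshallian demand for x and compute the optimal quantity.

x* = 0

Perfect substitutes: compare marginal utility per dollar. 2/P_x vs 7/P_y → 0.0789 vs 0.7675.
y gives more utility per dollar, so spend all income on y: y* = M/P_y, x* = 0.
Numerically: x* = 0, y* = 33.3333.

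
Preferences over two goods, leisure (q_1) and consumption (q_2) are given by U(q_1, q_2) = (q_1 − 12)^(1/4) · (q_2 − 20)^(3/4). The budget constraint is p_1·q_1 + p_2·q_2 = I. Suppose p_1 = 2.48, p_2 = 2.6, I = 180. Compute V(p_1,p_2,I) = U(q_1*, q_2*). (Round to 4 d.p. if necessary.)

Discretionary income = 180 − 12·2.48 − 20·2.6 = 98.24; q_1* = 12 + 0.25·98.24/2.48 = 21.9032; q_2* = 20 + 0.75·98.24/2.6 = 48.3385.
Utility at the optimum: U(21.9032, 48.3385) = 21.7885.

V = 21.7885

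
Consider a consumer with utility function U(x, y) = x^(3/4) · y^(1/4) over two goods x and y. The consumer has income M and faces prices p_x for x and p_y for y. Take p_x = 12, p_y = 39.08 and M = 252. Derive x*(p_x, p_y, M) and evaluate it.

x* = 15.75

Tangency: MRS = 3·y/x = p_x/p_y.
Rearranging, p_y·y = (1/3)·p_x·x. Substituting into the budget gives p_x·x·(1 + (1/3)) = M.
Demand: x*(p_x,p_y,M) = 0.75·M/p_x and y* = 0.25·M/p_y.
At p_x=12, p_y=39.08, M=252: x* = 0.75·252/12 = 15.75.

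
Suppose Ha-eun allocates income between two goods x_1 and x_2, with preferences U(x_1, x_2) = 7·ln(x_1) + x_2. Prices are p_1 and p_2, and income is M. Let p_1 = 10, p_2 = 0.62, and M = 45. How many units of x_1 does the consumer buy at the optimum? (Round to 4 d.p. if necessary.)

x_1* = 0.434

MU_x_1 = 7/x_1, MU_x_2 = 1. Tangency: 7/x_1 = p_1/p_2.
So x_1*(p_1,p_2) = 7·p_2/p_1, independent of income; and x_2* = (M − 7·p_2)/p_2.
At the given prices: x_1* = 7·0.62/10 = 0.434.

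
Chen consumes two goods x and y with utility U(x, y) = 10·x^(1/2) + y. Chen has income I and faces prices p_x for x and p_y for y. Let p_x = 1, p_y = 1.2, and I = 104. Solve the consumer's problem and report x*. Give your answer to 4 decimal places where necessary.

x* = 36

MU_x = 5/√x, MU_y = 1. Tangency: 5/√x = p_x/p_y.
Solve: √x = 5·p_y/p_x, so x*(p_x,p_y) = (5·p_y/p_x)², and y* = (I − p_x·x*)/p_y.
Plugging in: x* = (5·1.2/1)² = 36.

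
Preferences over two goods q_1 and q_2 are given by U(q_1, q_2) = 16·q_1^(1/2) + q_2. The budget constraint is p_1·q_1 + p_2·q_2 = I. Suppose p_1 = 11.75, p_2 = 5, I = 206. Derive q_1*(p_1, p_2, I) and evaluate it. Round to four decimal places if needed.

q_1* = 11.589

Utility is quasi-linear in q_2; the FOC for q_1 is 8/√q_1 = p_1/p_2.
Thus q_1* = (8·p_2/p_1)² — independent of I — with the rest of income spent on q_2.
Plugging in: q_1* = (8·5/11.75)² = 11.589.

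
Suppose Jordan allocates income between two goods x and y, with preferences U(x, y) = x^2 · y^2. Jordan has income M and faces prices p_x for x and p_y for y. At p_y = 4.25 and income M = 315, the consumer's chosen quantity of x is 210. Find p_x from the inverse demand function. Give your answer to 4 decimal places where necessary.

Tangency: MRS = y/x = p_x/p_y.
Rearranging, p_y·y = p_x·x. Substituting into the budget gives p_x·x·(1 + 1) = M.
Demand: x*(p_x,p_y,M) = 0.5·M/p_x and y* = 0.5·M/p_y.
Set x* = 210 in the demand function and solve for p_x: p_x = 0.75.

p_x = 0.75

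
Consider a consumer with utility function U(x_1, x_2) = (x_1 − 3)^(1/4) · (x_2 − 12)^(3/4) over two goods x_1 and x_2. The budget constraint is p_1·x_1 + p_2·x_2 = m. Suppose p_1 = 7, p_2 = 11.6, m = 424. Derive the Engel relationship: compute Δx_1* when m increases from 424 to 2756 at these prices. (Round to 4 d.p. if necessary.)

Δx_1* = 83.2857

MRS = (1/3)·(x_2−12)/(x_1−3). Tangency with p_1/p_2 gives x_2−12 = 3·(p_1/p_2)·(x_1−3).
After buying the subsistence bundle (3, 12), a share 0.25 of the remaining income goes to x_1: x_1* = 3 + 0.25·(m − 3p_1 − 12p_2)/p_1.
Discretionary income = 424 − 3·7 − 12·11.6 = 263.8; x_1* = 3 + 0.25·263.8/7 = 12.4214.
At m' = 2756: x_1* = 95.7071. Change: 95.7071 − 12.4214 = 83.2857.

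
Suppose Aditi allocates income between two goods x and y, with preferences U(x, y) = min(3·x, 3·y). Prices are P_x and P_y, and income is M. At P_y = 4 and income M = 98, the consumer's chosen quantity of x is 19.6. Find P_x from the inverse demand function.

Leontief preferences: the optimum is at the kink where x/3 = y/3, i.e. y = x.
Budget: P_x·x + P_y·x = M, so (3·P_x + 3·P_y)·x = 3·M.
Demand: x*(P_x,P_y,M) = 3·M/(3·P_x + 3·P_y), y* = 3·M/(3·P_x + 3·P_y).
Set x* = 19.6 in the demand function and solve for P_x: P_x = 1.

P_x = 1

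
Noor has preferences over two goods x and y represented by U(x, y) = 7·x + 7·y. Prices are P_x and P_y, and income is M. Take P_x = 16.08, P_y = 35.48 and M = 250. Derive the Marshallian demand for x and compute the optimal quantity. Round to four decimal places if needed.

Perfect substitutes: compare marginal utility per dollar. 7/P_x vs 7/P_y → 0.4353 vs 0.1973.
x gives more utility per dollar, so spend all income on x: x* = M/P_x, y* = 0.
Numerically: x* = 15.5473, y* = 0.

x* = 15.5473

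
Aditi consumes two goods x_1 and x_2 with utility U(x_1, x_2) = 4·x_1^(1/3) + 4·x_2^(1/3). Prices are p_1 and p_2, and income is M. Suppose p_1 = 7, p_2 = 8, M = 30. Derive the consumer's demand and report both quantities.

x_1* = 2.2144, x_2* = 1.8124

MU_x_1 ∝ 4·x_1^(-2/3), MU_x_2 ∝ 4·x_2^(-2/3), so MRS = (x_2/x_1)^(2/3) = p_1/p_2.
Hence x_2/x_1 = (p_1/p_2)^(1/(2/3)), i.e. raised to the 1.5 power.
With the ratio pinned down, the budget gives x_1* = M/(p_1 + p_2·(x_2/x_1)) and x_2* = (x_2/x_1)·x_1*.
Numerically x_2/x_1 = 0.818488, so x_1* = 30/(7 + 8·0.818488) = 2.2144 and x_2* = 0.818488·2.2144 = 1.8124.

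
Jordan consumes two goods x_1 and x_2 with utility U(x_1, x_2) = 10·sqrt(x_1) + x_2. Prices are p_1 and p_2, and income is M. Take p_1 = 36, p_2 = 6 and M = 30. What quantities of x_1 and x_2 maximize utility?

x_1* = 0.6944, x_2* = 0.8333

Set MRS = p_1/p_2: 5·x_1^(−1/2) = p_1/p_2.
Thus x_1* = (5·p_2/p_1)² — independent of M — with the rest of income spent on x_2.
Plugging in: x_1* = (5·6/36)² = 0.6944, x_2* = 0.8333.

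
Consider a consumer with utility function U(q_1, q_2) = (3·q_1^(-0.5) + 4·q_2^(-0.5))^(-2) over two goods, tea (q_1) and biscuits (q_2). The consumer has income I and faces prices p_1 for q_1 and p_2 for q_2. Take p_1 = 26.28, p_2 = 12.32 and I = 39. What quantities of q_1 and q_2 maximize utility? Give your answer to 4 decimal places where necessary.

With the ratio pinned down, the budget gives q_1* = I/(p_1 + p_2·(q_2/q_1)) and q_2* = (q_2/q_1)·q_1*.
Numerically q_2/q_1 = 2.007408, so q_1* = 39/(26.28 + 12.32·2.007408) = 0.7645 and q_2* = 2.007408·0.7645 = 1.5347.

q_1* = 0.7645, q_2* = 1.5347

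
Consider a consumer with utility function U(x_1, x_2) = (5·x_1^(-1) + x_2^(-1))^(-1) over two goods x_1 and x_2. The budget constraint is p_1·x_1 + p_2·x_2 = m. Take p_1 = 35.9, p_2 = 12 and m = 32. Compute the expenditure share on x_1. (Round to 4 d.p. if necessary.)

share on x_1 = 0.7946

MU_x_1 ∝ 5·x_1^(-2), MU_x_2 ∝ x_2^(-2), so MRS = 5·(x_2/x_1)^(2) = p_1/p_2.
Solve for the ratio: x_2/x_1 = [(1/5)·p_1/p_2]^(0.5).
With the ratio pinned down, the budget gives x_1* = m/(p_1 + p_2·(x_2/x_1)) and x_2* = (x_2/x_1)·x_1*.
Numerically x_2/x_1 = 0.77352, so x_1* = 32/(35.9 + 12·0.77352) = 0.7082 and x_2* = 0.77352·0.7082 = 0.5478.
Expenditure on x_1: 35.9·0.7082 = 25.4259; share = 0.7946.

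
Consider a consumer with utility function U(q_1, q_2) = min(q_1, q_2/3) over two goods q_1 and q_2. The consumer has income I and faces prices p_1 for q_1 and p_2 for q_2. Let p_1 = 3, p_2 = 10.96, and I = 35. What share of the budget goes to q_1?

Leontief preferences: the optimum is at the kink where q_1/1 = q_2/3, i.e. q_2 = 3·q_1.
Budget: p_1·q_1 + p_2·3·q_1 = I, so (p_1 + 3·p_2)·q_1 = I.
Demand: q_1*(p_1,p_2,I) = I/(p_1 + 3·p_2), q_2* = 3·I/(p_1 + 3·p_2).
Here 3 + 3·10.96 = 35.88, giving q_1* = 0.9755 and q_2* = 2.9264.
Expenditure on q_1: 3·0.9755 = 2.9264; share = 0.0836.

share on q_1 = 0.0836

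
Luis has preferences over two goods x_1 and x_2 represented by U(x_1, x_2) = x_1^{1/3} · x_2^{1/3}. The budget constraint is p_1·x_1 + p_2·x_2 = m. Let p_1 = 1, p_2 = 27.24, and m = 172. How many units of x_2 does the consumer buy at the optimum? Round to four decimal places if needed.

MU_x_1/MU_x_2 = (1/3·x_2)/(1/3·x_1); tangency sets this equal to p_1/p_2.
So 1/3·p_2·x_2 = 1/3·p_1·x_1; combined with the budget, a share 0.5 of income goes to x_1.
Demand: x_1*(p_1,p_2,m) = 0.5·m/p_1 and x_2* = 0.5·m/p_2.
At p_1=1, p_2=27.24, m=172: x_2* = 0.5·172/27.24 = 3.1571.

x_2* = 3.1571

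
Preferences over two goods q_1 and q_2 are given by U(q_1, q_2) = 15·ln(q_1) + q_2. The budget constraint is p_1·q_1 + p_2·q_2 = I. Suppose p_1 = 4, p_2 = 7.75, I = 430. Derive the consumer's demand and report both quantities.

q_1* = 29.0625, q_2* = 40.4839

MU_q_1 = 15/q_1, MU_q_2 = 1. Tangency: 15/q_1 = p_1/p_2.
So q_1*(p_1,p_2) = 15·p_2/p_1, independent of income; and q_2* = (I − 15·p_2)/p_2.
At the given prices: q_1* = 15·7.75/4 = 29.0625, and q_2* = 40.4839.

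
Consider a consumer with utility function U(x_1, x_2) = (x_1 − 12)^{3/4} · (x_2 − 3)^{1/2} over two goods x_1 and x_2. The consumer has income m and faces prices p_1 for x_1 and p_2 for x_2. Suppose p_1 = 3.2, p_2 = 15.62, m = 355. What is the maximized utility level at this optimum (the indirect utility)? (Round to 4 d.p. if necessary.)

V = 49.8451

MRS = (3/2)·(x_2−3)/(x_1−12). Tangency with p_1/p_2 gives x_2−3 = (2/3)·(p_1/p_2)·(x_1−12).
After buying the subsistence bundle (12, 3), a share 0.6 of the remaining income goes to x_1: x_1* = 12 + 0.6·(m − 12p_1 − 3p_2)/p_1.
Discretionary income = 355 − 12·3.2 − 3·15.62 = 269.74; x_1* = 12 + 0.6·269.74/3.2 = 62.5763; x_2* = 3 + 0.4·269.74/15.62 = 9.9076.
Utility at the optimum: U(62.5763, 9.9076) = 49.8451.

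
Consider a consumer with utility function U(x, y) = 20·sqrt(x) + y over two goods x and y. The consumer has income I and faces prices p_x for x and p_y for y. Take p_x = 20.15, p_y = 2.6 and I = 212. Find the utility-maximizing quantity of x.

x* = 1.6649

Set MRS = p_x/p_y: 10·x^(−1/2) = p_x/p_y.
Thus x* = (10·p_y/p_x)² — independent of I — with the rest of income spent on y.
Plugging in: x* = (10·2.6/20.15)² = 1.6649.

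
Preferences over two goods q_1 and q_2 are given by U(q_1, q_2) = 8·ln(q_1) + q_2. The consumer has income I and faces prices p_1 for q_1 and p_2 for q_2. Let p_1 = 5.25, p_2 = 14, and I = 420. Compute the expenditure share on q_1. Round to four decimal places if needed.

share on q_1 = 0.2667

Set MRS = p_1/p_2: (8/q_1)/1 = p_1/p_2.
So q_1*(p_1,p_2) = 8·p_2/p_1, independent of income; and q_2* = (I − 8·p_2)/p_2.
At the given prices: q_1* = 8·14/5.25 = 21.3333, and q_2* = 22.
Expenditure on q_1: 5.25·21.3333 = 112; share = 0.2667.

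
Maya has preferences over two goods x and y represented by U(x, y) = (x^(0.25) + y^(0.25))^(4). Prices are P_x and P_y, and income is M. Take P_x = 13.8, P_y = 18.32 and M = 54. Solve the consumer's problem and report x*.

MRS = MU_x/MU_y = (y/x)^(0.75). Set equal to P_x/P_y.
Hence y/x = (P_x/P_y)^(1/(0.75)), i.e. raised to the 4/3 power.
Substitute y = (y/x)·x into the budget: x* = M/(P_x + P_y·(y/x)).
Numerically y/x = 0.685391, so x* = 54/(13.8 + 18.32·0.685391) = 2.0488.

x* = 2.0488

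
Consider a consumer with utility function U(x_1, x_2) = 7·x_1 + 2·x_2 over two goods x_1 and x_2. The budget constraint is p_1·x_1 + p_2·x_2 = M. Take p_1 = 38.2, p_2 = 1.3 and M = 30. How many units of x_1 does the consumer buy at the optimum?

Linear utility — the consumer picks whichever good has higher MU/price: 7/38.2 = 0.1832 vs 2/1.3 = 1.5385.
x_2 gives more utility per dollar, so spend all income on x_2: x_2* = M/p_2, x_1* = 0.
Numerically: x_1* = 0, x_2* = 23.0769.

x_1* = 0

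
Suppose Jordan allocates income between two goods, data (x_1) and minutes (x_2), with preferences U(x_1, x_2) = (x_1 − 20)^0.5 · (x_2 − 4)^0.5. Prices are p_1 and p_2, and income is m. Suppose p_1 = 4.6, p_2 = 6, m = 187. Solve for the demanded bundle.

x_1* = 27.7174, x_2* = 9.9167

After buying the subsistence bundle (20, 4), a share 0.5 of the remaining income goes to x_1: x_1* = 20 + 0.5·(m − 20p_1 − 4p_2)/p_1.
Discretionary income = 187 − 20·4.6 − 4·6 = 71; x_1* = 20 + 0.5·71/4.6 = 27.7174; x_2* = 4 + 0.5·71/6 = 9.9167.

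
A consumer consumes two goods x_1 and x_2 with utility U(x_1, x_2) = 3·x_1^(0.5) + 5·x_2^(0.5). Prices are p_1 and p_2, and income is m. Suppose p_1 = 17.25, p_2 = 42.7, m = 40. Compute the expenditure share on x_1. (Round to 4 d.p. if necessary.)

share on x_1 = 0.4712

MU_x_1 ∝ 3·x_1^(-0.5), MU_x_2 ∝ 5·x_2^(-0.5), so MRS = (3/5)·(x_2/x_1)^(0.5) = p_1/p_2.
Solve for the ratio: x_2/x_1 = [(5/3)·p_1/p_2]^(2).
With the ratio pinned down, the budget gives x_1* = m/(p_1 + p_2·(x_2/x_1)) and x_2* = (x_2/x_1)·x_1*.
Numerically x_2/x_1 = 0.453336, so x_1* = 40/(17.25 + 42.7·0.453336) = 1.0927 and x_2* = 0.453336·1.0927 = 0.4953.
Expenditure on x_1: 17.25·1.0927 = 18.8486; share = 0.4712.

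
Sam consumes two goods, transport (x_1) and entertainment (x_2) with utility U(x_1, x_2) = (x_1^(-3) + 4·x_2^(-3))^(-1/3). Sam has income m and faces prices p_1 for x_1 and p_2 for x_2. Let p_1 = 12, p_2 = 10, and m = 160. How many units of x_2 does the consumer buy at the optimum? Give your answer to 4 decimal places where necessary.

x_2* = 8.8363

MRS = MU_x_1/MU_x_2 = (1/4)·(x_2/x_1)^(4). Set equal to p_1/p_2.
Solve for the ratio: x_2/x_1 = [4·p_1/p_2]^(0.25).
Substitute x_2 = (x_2/x_1)·x_1 into the budget: x_1* = m/(p_1 + p_2·(x_2/x_1)).
Numerically x_2/x_1 = 1.480166, so x_1* = 160/(12 + 10·1.480166) = 5.9698 and x_2* = 1.480166·5.9698 = 8.8363.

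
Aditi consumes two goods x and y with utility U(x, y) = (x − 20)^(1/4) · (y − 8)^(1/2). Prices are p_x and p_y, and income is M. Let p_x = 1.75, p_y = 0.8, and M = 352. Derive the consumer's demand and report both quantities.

This is Cobb-Douglas in (x−20, y−8): tangency gives 0.25·p_y·(y−8) = 0.5·p_x·(x−20).
Substituting into the budget: x* = 20 + 1/3·(M − 20·p_x − 8·p_y)/p_x, and y* = 8 + 2/3·(…)/p_y.
Discretionary income = 352 − 20·1.75 − 8·0.8 = 310.6; x* = 20 + 1/3·310.6/1.75 = 79.1619; y* = 8 + 2/3·310.6/0.8 = 266.8333.

x* = 79.1619, y* = 266.8333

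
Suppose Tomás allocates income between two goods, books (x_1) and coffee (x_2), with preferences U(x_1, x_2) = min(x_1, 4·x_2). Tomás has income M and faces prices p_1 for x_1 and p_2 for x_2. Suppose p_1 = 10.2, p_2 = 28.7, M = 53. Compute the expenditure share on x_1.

Leontief preferences: the optimum is at the kink where x_1/4 = x_2/1, i.e. x_2 = (1/4)·x_1.
Budget: p_1·x_1 + p_2·(1/4)·x_1 = M, so (4·p_1 + p_2)·x_1 = 4·M.
Demand: x_1*(p_1,p_2,M) = 4·M/(4·p_1 + p_2), x_2* = M/(4·p_1 + p_2).
Here 4·10.2 + 28.7 = 69.5, giving x_1* = 3.0504 and x_2* = 0.7626.
Expenditure on x_1: 10.2·3.0504 = 31.1137; share = 0.5871.

share on x_1 = 0.5871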